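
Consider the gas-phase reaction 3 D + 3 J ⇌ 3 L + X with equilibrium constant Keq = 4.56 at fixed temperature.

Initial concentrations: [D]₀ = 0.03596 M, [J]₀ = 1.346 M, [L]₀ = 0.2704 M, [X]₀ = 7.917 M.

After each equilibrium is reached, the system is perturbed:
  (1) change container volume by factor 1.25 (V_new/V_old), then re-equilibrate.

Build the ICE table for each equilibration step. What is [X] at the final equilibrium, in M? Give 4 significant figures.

Q₀ = 1380 vs Keq = 4.56 ⇒ Q>K, reverse
Step 1:
                   D          J          L          X
  init       0.03596      1.346     0.2704      7.917
  Δ           0.1028     0.1028    -0.1028   -0.03428
  eq          0.1388      1.449     0.1676      7.883
  solve Keq expr → x = -0.03428; check Q = 4.56
Then change container volume by factor 1.25 (V_new/V_old).
Step 2:
                   D          J          L          X
  init         0.111      1.159      0.134      6.306
  Δ         0.008618   0.008618  -0.008618  -0.002873
  eq          0.1197      1.168     0.1254      6.303
  solve Keq expr → x = -0.002873; check Q = 4.56

[X]_eq = 6.303 M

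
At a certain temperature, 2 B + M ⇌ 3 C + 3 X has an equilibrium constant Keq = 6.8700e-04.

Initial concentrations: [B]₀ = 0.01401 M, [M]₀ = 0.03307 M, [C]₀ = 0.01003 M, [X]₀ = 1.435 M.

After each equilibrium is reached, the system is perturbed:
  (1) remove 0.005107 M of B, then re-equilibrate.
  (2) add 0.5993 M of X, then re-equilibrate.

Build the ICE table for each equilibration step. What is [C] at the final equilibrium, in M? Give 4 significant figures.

[C]_eq = 8.7623e-04 M

Q₀ = 0.4594 vs Keq = 6.8700e-04 ⇒ Q>K, reverse
Step 1:
                  B         M         C         X
  init      0.01401   0.03307   0.01003     1.435
  Δ        0.005694  0.002847 -0.008541 -0.008541
  eq         0.0197   0.03592  0.001489     1.426
  solve Keq expr → x = -0.002847; check Q = 6.8700e-04
Then remove 0.005107 M of B.
Step 2:
                  B         M         C         X
  init       0.0146   0.03592  0.001489     1.426
  Δ       1.7273e-04 8.6363e-05 -2.5909e-04 -2.5909e-04
  eq        0.01477     0.036   0.00123     1.426
  solve Keq expr → x = -8.6363e-05; check Q = 6.8700e-04
Then add 0.5993 M of X.
Step 3:
                  B         M         C         X
  init      0.01477     0.036   0.00123     2.025
  Δ       2.3572e-04 1.1786e-04 -3.5358e-04 -3.5358e-04
  eq        0.01501   0.03612 8.7623e-04     2.025
  solve Keq expr → x = -1.1786e-04; check Q = 6.8700e-04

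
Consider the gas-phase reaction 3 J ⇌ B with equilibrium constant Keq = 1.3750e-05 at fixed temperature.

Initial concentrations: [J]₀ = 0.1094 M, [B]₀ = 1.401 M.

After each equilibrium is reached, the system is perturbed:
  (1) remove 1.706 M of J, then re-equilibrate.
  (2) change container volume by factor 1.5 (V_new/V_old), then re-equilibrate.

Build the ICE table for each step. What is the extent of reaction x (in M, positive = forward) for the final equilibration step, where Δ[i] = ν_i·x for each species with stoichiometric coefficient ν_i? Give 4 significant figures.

Q₀ = 1070 vs Keq = 1.3750e-05 ⇒ Q>K, reverse
Step 1:
                   J          B
  I           0.1094      1.401
  C              4.2       -1.4
  E            4.309     0.0011
  solve Keq expr → x = -1.4; check Q = 1.3750e-05
Then remove 1.706 M of J.
Step 2:
                   J          B
  I            2.603     0.0011
  C         0.002571 -8.5692e-04
  E            2.606 2.4325e-04
  solve Keq expr → x = -8.5692e-04; check Q = 1.3750e-05
Then change container volume by factor 1.5 (V_new/V_old).
Step 3:
                   J          B
  I            1.737 1.6217e-04
  C       2.7018e-04 -9.0061e-05
  E            1.737 7.2109e-05
  solve Keq expr → x = -9.0061e-05; check Q = 1.3750e-05

x = -9.0061e-05 M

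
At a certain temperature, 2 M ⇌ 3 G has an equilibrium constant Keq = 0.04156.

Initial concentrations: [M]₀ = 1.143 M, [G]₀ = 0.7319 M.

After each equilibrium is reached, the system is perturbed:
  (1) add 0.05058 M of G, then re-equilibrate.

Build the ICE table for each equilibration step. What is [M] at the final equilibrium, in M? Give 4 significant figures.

[M]_eq = 1.379 M

Q₀ = 0.3001 vs Keq = 0.04156 ⇒ Q>K, reverse
Step 1:
                  M         G
  Initial     1.143    0.7319
  Change      0.206    -0.309
  Equil       1.349    0.4229
  solve Keq expr → x = -0.103; check Q = 0.04156
Then add 0.05058 M of G.
Step 2:
                  M         G
  Initial     1.349    0.4735
  Change    0.02961  -0.04441
  Equil       1.379    0.4291
  solve Keq expr → x = -0.0148; check Q = 0.04156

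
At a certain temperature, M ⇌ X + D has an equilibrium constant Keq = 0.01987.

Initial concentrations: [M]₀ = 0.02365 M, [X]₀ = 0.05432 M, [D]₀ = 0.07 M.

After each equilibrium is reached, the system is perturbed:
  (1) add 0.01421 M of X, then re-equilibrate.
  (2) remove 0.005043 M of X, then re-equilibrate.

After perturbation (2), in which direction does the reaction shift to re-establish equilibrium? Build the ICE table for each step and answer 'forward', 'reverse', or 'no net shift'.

Direction: forward

Q₀ = 0.1608 vs Keq = 0.01987 ⇒ Q>K, reverse
Step 1:
                   M          X          D
  Initial    0.02365    0.05432       0.07
  Change     0.02891   -0.02891   -0.02891
  Equil      0.05256    0.02541    0.04109
  solve Keq expr → x = -0.02891; check Q = 0.01987
Then add 0.01421 M of X.
Step 2:
                   M          X          D
  Initial    0.05256    0.03962    0.04109
  Change    0.006186  -0.006186  -0.006186
  Equil      0.05874    0.03344    0.03491
  solve Keq expr → x = -0.006186; check Q = 0.01987
Then remove 0.005043 M of X.
Step 3:
                   M          X          D
  Initial    0.05874    0.02839    0.03491
  Change   -0.002065   0.002065   0.002065
  Equil      0.05668    0.03046    0.03697
  solve Keq expr → x = 0.002065; check Q = 0.01987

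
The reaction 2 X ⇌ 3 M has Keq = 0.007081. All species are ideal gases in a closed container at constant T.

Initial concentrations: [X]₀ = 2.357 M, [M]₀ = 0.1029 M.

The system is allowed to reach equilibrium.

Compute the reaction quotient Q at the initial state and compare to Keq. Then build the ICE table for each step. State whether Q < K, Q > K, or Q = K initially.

Q₀ = 1.9612e-04; Q < K (proceeds forward)

Q₀ = 1.9612e-04 vs Keq = 0.007081 ⇒ Q<K, forward
Step 1:
                   X          M
  I            2.357     0.1029
  C          -0.1485     0.2228
  E            2.208     0.3257
  solve Keq expr → x = 0.07425; check Q = 0.007081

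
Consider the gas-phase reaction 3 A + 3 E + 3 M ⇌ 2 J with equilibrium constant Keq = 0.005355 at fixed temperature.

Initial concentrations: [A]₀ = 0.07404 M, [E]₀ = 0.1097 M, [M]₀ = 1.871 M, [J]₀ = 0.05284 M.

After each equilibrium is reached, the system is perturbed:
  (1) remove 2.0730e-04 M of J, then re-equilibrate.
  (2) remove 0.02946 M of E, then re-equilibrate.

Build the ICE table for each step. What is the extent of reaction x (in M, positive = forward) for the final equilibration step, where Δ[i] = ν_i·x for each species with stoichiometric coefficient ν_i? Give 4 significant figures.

Q₀ = 795.6 vs Keq = 0.005355 ⇒ Q>K, reverse
Step 1:
                  A         E         M         J
  I         0.07404    0.1097     1.871   0.05284
  C         0.07782   0.07782   0.07782  -0.05188
  E          0.1519    0.1875     1.949 9.5678e-04
  solve Keq expr → x = -0.02594; check Q = 0.005355
Then remove 2.0730e-04 M of J.
Step 2:
                  A         E         M         J
  I          0.1519    0.1875     1.949 7.4948e-04
  C       -3.0286e-04 -3.0286e-04 -3.0286e-04 2.0191e-04
  E          0.1516    0.1872     1.949 9.5139e-04
  solve Keq expr → x = 1.0095e-04; check Q = 0.005355
Then remove 0.02946 M of E.
Step 3:
                  A         E         M         J
  I          0.1516    0.1578     1.949 9.5139e-04
  C       3.1616e-04 3.1616e-04 3.1616e-04 -2.1077e-04
  E          0.1519    0.1581     1.949 7.4062e-04
  solve Keq expr → x = -1.0539e-04; check Q = 0.005355

x = -1.0539e-04 M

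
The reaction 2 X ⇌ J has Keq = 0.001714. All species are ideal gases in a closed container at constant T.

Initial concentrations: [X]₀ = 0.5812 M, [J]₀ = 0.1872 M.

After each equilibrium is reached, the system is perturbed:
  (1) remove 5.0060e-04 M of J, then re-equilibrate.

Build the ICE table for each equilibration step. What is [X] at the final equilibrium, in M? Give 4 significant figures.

Q₀ = 0.5542 vs Keq = 0.001714 ⇒ Q>K, reverse
Step 1:
                    X           J
  I            0.5812      0.1872
  C            0.3713     -0.1856
  E            0.9525    0.001555
  solve Keq expr → x = -0.1856; check Q = 0.001714
Then remove 5.0060e-04 M of J.
Step 2:
                    X           J
  I            0.9525    0.001054
  C       -9.9471e-04  4.9735e-04
  E            0.9515    0.001552
  solve Keq expr → x = 4.9735e-04; check Q = 0.001714

[X]_eq = 0.9515 M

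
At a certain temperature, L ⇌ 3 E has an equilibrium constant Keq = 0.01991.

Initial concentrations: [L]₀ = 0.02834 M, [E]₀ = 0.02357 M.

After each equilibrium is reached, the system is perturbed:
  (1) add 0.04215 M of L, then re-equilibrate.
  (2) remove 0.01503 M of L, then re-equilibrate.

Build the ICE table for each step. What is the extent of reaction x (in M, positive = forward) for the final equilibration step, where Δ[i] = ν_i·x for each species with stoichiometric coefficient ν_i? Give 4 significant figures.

x = -0.003087 M

Q₀ = 4.6204e-04 vs Keq = 0.01991 ⇒ Q<K, forward
Step 1:
                   L          E
  Initial    0.02834    0.02357
  Change    -0.01406    0.04218
  Equil      0.01428    0.06575
  solve Keq expr → x = 0.01406; check Q = 0.01991
Then add 0.04215 M of L.
Step 2:
                   L          E
  Initial    0.05643    0.06575
  Change    -0.01045    0.03135
  Equil      0.04598     0.0971
  solve Keq expr → x = 0.01045; check Q = 0.01991
Then remove 0.01503 M of L.
Step 3:
                   L          E
  Initial    0.03095     0.0971
  Change    0.003087  -0.009262
  Equil      0.03404    0.08784
  solve Keq expr → x = -0.003087; check Q = 0.01991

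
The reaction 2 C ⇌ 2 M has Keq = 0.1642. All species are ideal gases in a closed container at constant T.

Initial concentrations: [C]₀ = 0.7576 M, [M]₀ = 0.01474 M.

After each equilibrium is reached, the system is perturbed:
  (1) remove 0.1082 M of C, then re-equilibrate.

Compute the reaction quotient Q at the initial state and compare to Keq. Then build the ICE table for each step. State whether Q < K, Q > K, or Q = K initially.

Q₀ = 3.7854e-04 vs Keq = 0.1642 ⇒ Q<K, forward
Step 1:
                   C          M
  init        0.7576    0.01474
  Δ           -0.208      0.208
  eq          0.5496     0.2227
  solve Keq expr → x = 0.104; check Q = 0.1642
Then remove 0.1082 M of C.
Step 2:
                   C          M
  init        0.4414     0.2227
  Δ           0.0312    -0.0312
  eq          0.4726     0.1915
  solve Keq expr → x = -0.0156; check Q = 0.1642

Q₀ = 3.7854e-04; Q < K (proceeds forward)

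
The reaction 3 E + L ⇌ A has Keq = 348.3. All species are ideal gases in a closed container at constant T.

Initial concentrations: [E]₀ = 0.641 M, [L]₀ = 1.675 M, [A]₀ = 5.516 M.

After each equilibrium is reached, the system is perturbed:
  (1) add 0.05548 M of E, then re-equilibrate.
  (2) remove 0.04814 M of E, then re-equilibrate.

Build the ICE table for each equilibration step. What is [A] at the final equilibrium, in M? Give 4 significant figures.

[A]_eq = 5.659 M

Q₀ = 12.5 vs Keq = 348.3 ⇒ Q<K, forward
Step 1:
                   E          L          A
  I            0.641      1.675      5.516
  C          -0.4214    -0.1405     0.1405
  E           0.2196      1.535      5.656
  solve Keq expr → x = 0.1405; check Q = 348.3
Then add 0.05548 M of E.
Step 2:
                   E          L          A
  I            0.275      1.535      5.656
  C         -0.05437   -0.01812    0.01812
  E           0.2207      1.516      5.675
  solve Keq expr → x = 0.01812; check Q = 348.3
Then remove 0.04814 M of E.
Step 3:
                   E          L          A
  I           0.1725      1.516      5.675
  C          0.04718    0.01573   -0.01573
  E           0.2197      1.532      5.659
  solve Keq expr → x = -0.01573; check Q = 348.3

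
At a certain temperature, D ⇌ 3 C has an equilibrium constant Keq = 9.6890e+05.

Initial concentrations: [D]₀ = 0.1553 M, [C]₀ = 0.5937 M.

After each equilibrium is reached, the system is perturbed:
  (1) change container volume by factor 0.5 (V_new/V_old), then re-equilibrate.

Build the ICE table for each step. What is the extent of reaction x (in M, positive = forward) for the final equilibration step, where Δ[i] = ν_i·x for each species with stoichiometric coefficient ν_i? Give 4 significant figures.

Q₀ = 1.348 vs Keq = 9.6890e+05 ⇒ Q<K, forward
Step 1:
                   D          C
  init        0.1553     0.5937
  Δ          -0.1553     0.4659
  eq      1.2278e-06       1.06
  solve Keq expr → x = 0.1553; check Q = 9.6890e+05
Then change container volume by factor 0.5 (V_new/V_old).
Step 2:
                   D          C
  init    2.4557e-06      2.119
  Δ       7.3667e-06 -2.2100e-05
  eq      9.8224e-06      2.119
  solve Keq expr → x = -7.3667e-06; check Q = 9.6890e+05

x = -7.3667e-06 M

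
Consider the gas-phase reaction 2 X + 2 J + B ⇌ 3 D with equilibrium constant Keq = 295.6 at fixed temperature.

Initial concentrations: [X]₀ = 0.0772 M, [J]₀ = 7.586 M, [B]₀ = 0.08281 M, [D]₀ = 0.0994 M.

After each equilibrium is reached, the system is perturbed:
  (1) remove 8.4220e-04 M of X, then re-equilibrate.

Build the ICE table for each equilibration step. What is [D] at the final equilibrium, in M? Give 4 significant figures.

Q₀ = 0.03458 vs Keq = 295.6 ⇒ Q<K, forward
Step 1:
                   X          J          B          D
  I           0.0772      7.586    0.08281     0.0994
  C         -0.07372   -0.07372   -0.03686     0.1106
  E         0.003476      7.512    0.04595       0.21
  solve Keq expr → x = 0.03686; check Q = 295.6
Then remove 8.4220e-04 M of X.
Step 2:
                   X          J          B          D
  I         0.002633      7.512    0.04595       0.21
  C       7.9733e-04 7.9733e-04 3.9867e-04  -0.001196
  E         0.003431      7.513    0.04635     0.2088
  solve Keq expr → x = -3.9867e-04; check Q = 295.6

[D]_eq = 0.2088 M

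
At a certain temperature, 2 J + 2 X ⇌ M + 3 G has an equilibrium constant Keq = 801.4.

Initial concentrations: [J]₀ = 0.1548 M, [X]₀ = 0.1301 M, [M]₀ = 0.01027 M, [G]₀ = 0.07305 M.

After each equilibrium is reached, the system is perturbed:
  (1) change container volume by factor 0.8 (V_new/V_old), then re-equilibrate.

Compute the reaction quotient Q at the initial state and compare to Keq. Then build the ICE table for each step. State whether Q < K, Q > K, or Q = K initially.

Q₀ = 0.00987 vs Keq = 801.4 ⇒ Q<K, forward
Step 1:
                  J         X         M         G
  I          0.1548    0.1301   0.01027   0.07305
  C         -0.1082   -0.1082   0.05408    0.1623
  E         0.04663   0.02193   0.06435    0.2353
  solve Keq expr → x = 0.05408; check Q = 801.4
Then change container volume by factor 0.8 (V_new/V_old).
Step 2:
                  J         X         M         G
  I         0.05829   0.02742   0.08044    0.2941
  C               0         0         0         0
  E         0.05829   0.02742   0.08044    0.2941
  solve Keq expr → x = 0; check Q = 801.4

Q₀ = 0.00987; Q < K (proceeds forward)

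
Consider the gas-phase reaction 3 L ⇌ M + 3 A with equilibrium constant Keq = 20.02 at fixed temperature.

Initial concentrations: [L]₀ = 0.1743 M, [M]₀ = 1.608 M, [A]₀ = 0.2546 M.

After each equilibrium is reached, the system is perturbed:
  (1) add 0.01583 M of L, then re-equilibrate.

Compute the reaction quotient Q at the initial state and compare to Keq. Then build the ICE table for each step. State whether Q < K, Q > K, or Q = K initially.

Q₀ = 5.012; Q < K (proceeds forward)

Q₀ = 5.012 vs Keq = 20.02 ⇒ Q<K, forward
Step 1:
                    L           M           A
  Initial      0.1743       1.608      0.2546
  Change     -0.04475     0.01492     0.04475
  Equil        0.1296       1.623      0.2993
  solve Keq expr → x = 0.01492; check Q = 20.02
Then add 0.01583 M of L.
Step 2:
                    L           M           A
  Initial      0.1454       1.623      0.2993
  Change     -0.01098    0.003659     0.01098
  Equil        0.1344       1.627      0.3103
  solve Keq expr → x = 0.003659; check Q = 20.02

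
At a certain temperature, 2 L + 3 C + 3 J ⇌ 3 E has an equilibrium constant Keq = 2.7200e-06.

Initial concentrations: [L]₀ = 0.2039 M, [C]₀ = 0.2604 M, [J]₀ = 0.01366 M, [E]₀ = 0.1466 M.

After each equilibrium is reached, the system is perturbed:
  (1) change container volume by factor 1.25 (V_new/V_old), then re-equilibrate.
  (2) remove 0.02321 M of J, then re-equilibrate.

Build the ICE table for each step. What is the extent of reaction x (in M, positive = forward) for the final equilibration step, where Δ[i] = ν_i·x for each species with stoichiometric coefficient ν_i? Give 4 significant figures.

x = -1.3578e-05 M

Q₀ = 1.6838e+06 vs Keq = 2.7200e-06 ⇒ Q>K, reverse
Step 1:
                   L          C          J          E
  init        0.2039     0.2604    0.01366     0.1466
  Δ          0.09746     0.1462     0.1462    -0.1462
  eq          0.3014     0.4066     0.1599 4.0781e-04
  solve Keq expr → x = -0.04873; check Q = 2.7200e-06
Then change container volume by factor 1.25 (V_new/V_old).
Step 2:
                   L          C          J          E
  init        0.2411     0.3253     0.1279 3.2625e-04
  Δ       6.7358e-05 1.0104e-04 1.0104e-04 -1.0104e-04
  eq          0.2412     0.3254      0.128 2.2521e-04
  solve Keq expr → x = -3.3679e-05; check Q = 2.7200e-06
Then remove 0.02321 M of J.
Step 3:
                   L          C          J          E
  init        0.2412     0.3254     0.1048 2.2521e-04
  Δ       2.7156e-05 4.0734e-05 4.0734e-05 -4.0734e-05
  eq          0.2412     0.3254     0.1048 1.8448e-04
  solve Keq expr → x = -1.3578e-05; check Q = 2.7200e-06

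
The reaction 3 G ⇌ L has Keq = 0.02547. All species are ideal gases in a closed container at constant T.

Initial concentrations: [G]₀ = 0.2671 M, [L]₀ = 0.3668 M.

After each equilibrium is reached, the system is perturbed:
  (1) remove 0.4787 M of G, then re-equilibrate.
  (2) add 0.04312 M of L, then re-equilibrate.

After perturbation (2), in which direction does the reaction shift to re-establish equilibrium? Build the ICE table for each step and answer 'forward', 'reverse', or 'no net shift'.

Direction: reverse

Q₀ = 19.25 vs Keq = 0.02547 ⇒ Q>K, reverse
Step 1:
                    G           L
  I            0.2671      0.3668
  C            0.9594     -0.3198
  E             1.227     0.04699
  solve Keq expr → x = -0.3198; check Q = 0.02547
Then remove 0.4787 M of G.
Step 2:
                    G           L
  I            0.7478     0.04699
  C           0.09521    -0.03174
  E             0.843     0.01526
  solve Keq expr → x = -0.03174; check Q = 0.02547
Then add 0.04312 M of L.
Step 3:
                    G           L
  I             0.843     0.05838
  C            0.1092    -0.03639
  E            0.9522     0.02199
  solve Keq expr → x = -0.03639; check Q = 0.02547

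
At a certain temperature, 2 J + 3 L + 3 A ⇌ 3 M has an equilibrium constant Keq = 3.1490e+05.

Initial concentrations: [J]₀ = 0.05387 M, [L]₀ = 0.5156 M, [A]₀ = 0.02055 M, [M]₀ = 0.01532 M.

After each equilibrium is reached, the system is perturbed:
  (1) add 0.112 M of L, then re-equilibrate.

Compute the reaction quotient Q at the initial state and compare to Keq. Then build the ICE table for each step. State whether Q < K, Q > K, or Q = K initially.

Q₀ = 1042; Q < K (proceeds forward)

Q₀ = 1042 vs Keq = 3.1490e+05 ⇒ Q<K, forward
Step 1:
                   J          L          A          M
  init       0.05387     0.5156    0.02055    0.01532
  Δ        -0.009187   -0.01378   -0.01378    0.01378
  eq         0.04468     0.5018   0.006769     0.0291
  solve Keq expr → x = 0.004594; check Q = 3.1490e+05
Then add 0.112 M of L.
Step 2:
                   J          L          A          M
  init       0.04468     0.6138   0.006769     0.0291
  Δ       -6.5497e-04 -9.8245e-04 -9.8245e-04 9.8245e-04
  eq         0.04403     0.6128   0.005787    0.03008
  solve Keq expr → x = 3.2748e-04; check Q = 3.1490e+05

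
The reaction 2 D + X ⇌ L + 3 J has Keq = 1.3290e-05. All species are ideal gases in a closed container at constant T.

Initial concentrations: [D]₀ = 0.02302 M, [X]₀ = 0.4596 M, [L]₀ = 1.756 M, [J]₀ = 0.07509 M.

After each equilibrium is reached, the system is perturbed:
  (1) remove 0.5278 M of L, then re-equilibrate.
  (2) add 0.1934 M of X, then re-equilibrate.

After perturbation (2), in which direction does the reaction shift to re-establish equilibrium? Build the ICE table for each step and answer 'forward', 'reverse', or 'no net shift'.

Direction: forward

Q₀ = 3.053 vs Keq = 1.3290e-05 ⇒ Q>K, reverse
Step 1:
                   D          X          L          J
  I          0.02302     0.4596      1.756    0.07509
  C          0.04829    0.02414   -0.02414   -0.07243
  E          0.07131     0.4837      1.732   0.002662
  solve Keq expr → x = -0.02414; check Q = 1.3290e-05
Then remove 0.5278 M of L.
Step 2:
                   D          X          L          J
  I          0.07131     0.4837      1.204   0.002662
  C       -2.2422e-04 -1.1211e-04 1.1211e-04 3.3633e-04
  E          0.07108     0.4836      1.204   0.002999
  solve Keq expr → x = 1.1211e-04; check Q = 1.3290e-05
Then add 0.1934 M of X.
Step 3:
                   D          X          L          J
  I          0.07108      0.677      1.204   0.002999
  C       -2.3216e-04 -1.1608e-04 1.1608e-04 3.4823e-04
  E          0.07085     0.6769      1.204   0.003347
  solve Keq expr → x = 1.1608e-04; check Q = 1.3290e-05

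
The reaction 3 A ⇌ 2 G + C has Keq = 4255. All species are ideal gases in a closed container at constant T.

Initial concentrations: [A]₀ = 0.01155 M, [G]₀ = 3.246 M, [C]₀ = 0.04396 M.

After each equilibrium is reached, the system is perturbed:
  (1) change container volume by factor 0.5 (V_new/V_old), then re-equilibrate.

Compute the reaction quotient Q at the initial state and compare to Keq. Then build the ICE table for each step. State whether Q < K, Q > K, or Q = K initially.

Q₀ = 3.0061e+05 vs Keq = 4255 ⇒ Q>K, reverse
Step 1:
                    A           G           C
  Initial     0.01155       3.246     0.04396
  Change      0.03181    -0.02121     -0.0106
  Equil       0.04336       3.225     0.03336
  solve Keq expr → x = -0.0106; check Q = 4255
Then change container volume by factor 0.5 (V_new/V_old).
Step 2:
                    A           G           C
  Initial     0.08672        6.45     0.06671
  Change            0           0           0
  Equil       0.08672        6.45     0.06671
  solve Keq expr → x = 0; check Q = 4255

Q₀ = 3.0061e+05; Q > K (proceeds reverse)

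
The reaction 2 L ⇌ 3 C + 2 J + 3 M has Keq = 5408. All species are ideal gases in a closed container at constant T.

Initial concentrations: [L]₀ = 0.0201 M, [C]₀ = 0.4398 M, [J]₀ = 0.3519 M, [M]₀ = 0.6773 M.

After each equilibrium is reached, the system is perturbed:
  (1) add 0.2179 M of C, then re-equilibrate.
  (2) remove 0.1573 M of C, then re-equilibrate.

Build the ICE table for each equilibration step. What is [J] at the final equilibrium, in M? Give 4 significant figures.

[J]_eq = 0.3709 M

Q₀ = 8.101 vs Keq = 5408 ⇒ Q<K, forward
Step 1:
                   L          C          J          M
  I           0.0201     0.4398     0.3519     0.6773
  C         -0.01914    0.02871    0.01914    0.02871
  E       9.5984e-04     0.4685      0.371      0.706
  solve Keq expr → x = 0.00957; check Q = 5408
Then add 0.2179 M of C.
Step 2:
                   L          C          J          M
  I       9.5984e-04     0.6864      0.371      0.706
  C       7.3093e-04  -0.001096 -7.3093e-04  -0.001096
  E         0.001691     0.6853     0.3703     0.7049
  solve Keq expr → x = -3.6547e-04; check Q = 5408
Then remove 0.1573 M of C.
Step 3:
                   L          C          J          M
  I         0.001691      0.528     0.3703     0.7049
  C       -5.4102e-04 8.1153e-04 5.4102e-04 8.1153e-04
  E          0.00115     0.5288     0.3709     0.7057
  solve Keq expr → x = 2.7051e-04; check Q = 5408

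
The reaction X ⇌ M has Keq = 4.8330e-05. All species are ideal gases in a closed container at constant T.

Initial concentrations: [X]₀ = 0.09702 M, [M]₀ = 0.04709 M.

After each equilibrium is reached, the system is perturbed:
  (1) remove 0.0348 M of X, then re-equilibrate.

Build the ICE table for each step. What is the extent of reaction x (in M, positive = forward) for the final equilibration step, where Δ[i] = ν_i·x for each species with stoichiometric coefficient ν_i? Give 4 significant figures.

Q₀ = 0.4854 vs Keq = 4.8330e-05 ⇒ Q>K, reverse
Step 1:
                   X          M
  I          0.09702    0.04709
  C          0.04708   -0.04708
  E           0.1441 6.9645e-06
  solve Keq expr → x = -0.04708; check Q = 4.8330e-05
Then remove 0.0348 M of X.
Step 2:
                   X          M
  I           0.1093 6.9645e-06
  C       1.6818e-06 -1.6818e-06
  E           0.1093 5.2827e-06
  solve Keq expr → x = -1.6818e-06; check Q = 4.8330e-05

x = -1.6818e-06 M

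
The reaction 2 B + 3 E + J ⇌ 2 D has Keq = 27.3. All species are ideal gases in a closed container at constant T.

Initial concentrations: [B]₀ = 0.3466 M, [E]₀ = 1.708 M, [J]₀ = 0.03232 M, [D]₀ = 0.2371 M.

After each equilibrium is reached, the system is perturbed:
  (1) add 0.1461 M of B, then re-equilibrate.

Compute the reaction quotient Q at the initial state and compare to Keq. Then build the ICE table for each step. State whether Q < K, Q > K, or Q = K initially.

Q₀ = 2.906 vs Keq = 27.3 ⇒ Q<K, forward
Step 1:
                   B          E          J          D
  I           0.3466      1.708    0.03232     0.2371
  C         -0.04911   -0.07366   -0.02455    0.04911
  E           0.2975      1.634   0.007766     0.2862
  solve Keq expr → x = 0.02455; check Q = 27.3
Then add 0.1461 M of B.
Step 2:
                   B          E          J          D
  I           0.4436      1.634   0.007766     0.2862
  C        -0.007735    -0.0116  -0.003868   0.007735
  E           0.4359      1.623   0.003899     0.2939
  solve Keq expr → x = 0.003868; check Q = 27.3

Q₀ = 2.906; Q < K (proceeds forward)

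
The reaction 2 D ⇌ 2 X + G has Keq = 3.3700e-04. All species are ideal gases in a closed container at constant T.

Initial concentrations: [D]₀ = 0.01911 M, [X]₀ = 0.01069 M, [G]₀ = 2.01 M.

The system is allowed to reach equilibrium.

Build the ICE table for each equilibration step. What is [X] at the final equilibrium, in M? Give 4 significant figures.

Q₀ = 0.629 vs Keq = 3.3700e-04 ⇒ Q>K, reverse
Step 1:
                   D          X          G
  init       0.01911    0.01069       2.01
  Δ          0.01031   -0.01031  -0.005154
  eq         0.02942 3.8141e-04      2.005
  solve Keq expr → x = -0.005154; check Q = 3.3700e-04

[X]_eq = 3.8141e-04 M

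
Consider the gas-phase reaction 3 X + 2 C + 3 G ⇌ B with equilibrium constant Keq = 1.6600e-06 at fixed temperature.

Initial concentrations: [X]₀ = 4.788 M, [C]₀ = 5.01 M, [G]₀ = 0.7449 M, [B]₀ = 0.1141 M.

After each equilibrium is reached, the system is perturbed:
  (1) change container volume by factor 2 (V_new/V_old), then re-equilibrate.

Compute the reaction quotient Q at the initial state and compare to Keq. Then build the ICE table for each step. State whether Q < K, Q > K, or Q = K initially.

Q₀ = 1.0020e-04 vs Keq = 1.6600e-06 ⇒ Q>K, reverse
Step 1:
                  X         C         G         B
  I           4.788      5.01    0.7449    0.1141
  C          0.3204    0.2136    0.3204   -0.1068
  E           5.108     5.224     1.065    0.0073
  solve Keq expr → x = -0.1068; check Q = 1.6600e-06
Then change container volume by factor 2 (V_new/V_old).
Step 2:
                  X         C         G         B
  I           2.554     2.612    0.5327   0.00365
  C         0.01086  0.007238   0.01086 -0.003619
  E           2.565     2.619    0.5435 3.0853e-05
  solve Keq expr → x = -0.003619; check Q = 1.6600e-06

Q₀ = 1.0020e-04; Q > K (proceeds reverse)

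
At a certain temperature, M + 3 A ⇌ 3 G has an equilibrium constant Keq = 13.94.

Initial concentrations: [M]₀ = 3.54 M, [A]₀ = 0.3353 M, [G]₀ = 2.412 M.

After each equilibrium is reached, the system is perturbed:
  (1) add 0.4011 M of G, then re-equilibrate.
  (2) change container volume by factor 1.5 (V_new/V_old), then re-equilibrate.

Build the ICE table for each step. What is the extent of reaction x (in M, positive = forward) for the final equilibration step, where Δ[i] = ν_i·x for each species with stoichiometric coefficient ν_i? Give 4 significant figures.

Q₀ = 105.2 vs Keq = 13.94 ⇒ Q>K, reverse
Step 1:
                   M          A          G
  I             3.54     0.3353      2.412
  C          0.08322     0.2497    -0.2497
  E            3.623      0.585      2.162
  solve Keq expr → x = -0.08322; check Q = 13.94
Then add 0.4011 M of G.
Step 2:
                   M          A          G
  I            3.623      0.585      2.563
  C          0.02802    0.08405   -0.08405
  E            3.651      0.669      2.479
  solve Keq expr → x = -0.02802; check Q = 13.94
Then change container volume by factor 1.5 (V_new/V_old).
Step 3:
                   M          A          G
  I            2.434      0.446      1.653
  C          0.01616    0.04848   -0.04848
  E             2.45     0.4945      1.604
  solve Keq expr → x = -0.01616; check Q = 13.94

x = -0.01616 M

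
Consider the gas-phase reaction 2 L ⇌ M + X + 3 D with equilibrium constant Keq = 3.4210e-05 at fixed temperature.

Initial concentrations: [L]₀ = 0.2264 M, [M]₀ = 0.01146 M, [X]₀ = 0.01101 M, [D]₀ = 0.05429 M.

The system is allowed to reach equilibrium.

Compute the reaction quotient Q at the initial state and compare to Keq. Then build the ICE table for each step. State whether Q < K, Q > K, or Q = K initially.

Q₀ = 3.9389e-07; Q < K (proceeds forward)

Q₀ = 3.9389e-07 vs Keq = 3.4210e-05 ⇒ Q<K, forward
Step 1:
                    L           M           X           D
  init         0.2264     0.01146     0.01101     0.05429
  Δ          -0.03756     0.01878     0.01878     0.05634
  eq           0.1888     0.03024     0.02979      0.1106
  solve Keq expr → x = 0.01878; check Q = 3.4210e-05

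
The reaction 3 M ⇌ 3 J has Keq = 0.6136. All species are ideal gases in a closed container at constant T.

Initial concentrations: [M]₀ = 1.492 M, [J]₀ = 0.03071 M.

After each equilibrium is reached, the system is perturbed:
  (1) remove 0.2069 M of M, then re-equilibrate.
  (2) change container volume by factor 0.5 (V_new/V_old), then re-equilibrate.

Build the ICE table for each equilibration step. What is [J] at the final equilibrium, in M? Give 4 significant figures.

Q₀ = 8.7203e-06 vs Keq = 0.6136 ⇒ Q<K, forward
Step 1:
                    M           J
  Initial       1.492     0.03071
  Change      -0.6688      0.6688
  Equil        0.8232      0.6995
  solve Keq expr → x = 0.2229; check Q = 0.6136
Then remove 0.2069 M of M.
Step 2:
                    M           J
  Initial      0.6163      0.6995
  Change      0.09505    -0.09505
  Equil        0.7113      0.6045
  solve Keq expr → x = -0.03168; check Q = 0.6136
Then change container volume by factor 0.5 (V_new/V_old).
Step 3:
                    M           J
  Initial       1.423       1.209
  Change            0           0
  Equil         1.423       1.209
  solve Keq expr → x = 0; check Q = 0.6136

[J]_eq = 1.209 M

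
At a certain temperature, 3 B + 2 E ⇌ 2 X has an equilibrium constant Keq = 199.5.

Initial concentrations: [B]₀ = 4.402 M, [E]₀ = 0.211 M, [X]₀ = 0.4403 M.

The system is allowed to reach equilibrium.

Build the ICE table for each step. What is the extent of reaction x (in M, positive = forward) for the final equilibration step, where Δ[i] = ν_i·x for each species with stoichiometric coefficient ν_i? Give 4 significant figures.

x = 0.1027 M

Q₀ = 0.05105 vs Keq = 199.5 ⇒ Q<K, forward
Step 1:
                  B         E         X
  Initial     4.402     0.211    0.4403
  Change    -0.3082   -0.2055    0.2055
  Equil       4.094   0.00552    0.6458
  solve Keq expr → x = 0.1027; check Q = 199.5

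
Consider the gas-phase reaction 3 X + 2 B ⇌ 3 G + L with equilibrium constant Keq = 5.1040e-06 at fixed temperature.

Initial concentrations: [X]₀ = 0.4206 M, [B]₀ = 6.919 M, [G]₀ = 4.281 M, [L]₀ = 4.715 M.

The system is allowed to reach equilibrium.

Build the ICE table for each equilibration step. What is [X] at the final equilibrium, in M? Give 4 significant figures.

[X]_eq = 4.469 M

Q₀ = 103.9 vs Keq = 5.1040e-06 ⇒ Q>K, reverse
Step 1:
                    X           B           G           L
  Initial      0.4206       6.919       4.281       4.715
  Change        4.049       2.699      -4.049       -1.35
  Equil         4.469       9.618      0.2322       3.365
  solve Keq expr → x = -1.35; check Q = 5.1040e-06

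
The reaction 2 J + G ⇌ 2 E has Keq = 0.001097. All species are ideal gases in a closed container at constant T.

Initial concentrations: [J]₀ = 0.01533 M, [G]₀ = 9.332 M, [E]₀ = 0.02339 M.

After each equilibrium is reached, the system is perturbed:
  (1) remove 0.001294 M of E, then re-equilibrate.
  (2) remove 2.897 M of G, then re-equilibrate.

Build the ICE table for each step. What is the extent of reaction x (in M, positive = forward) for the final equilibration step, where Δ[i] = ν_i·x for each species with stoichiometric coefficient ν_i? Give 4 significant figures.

x = -2.6879e-04 M

Q₀ = 0.2495 vs Keq = 0.001097 ⇒ Q>K, reverse
Step 1:
                   J          G          E
  Initial    0.01533      9.332    0.02339
  Change     0.01983   0.009915   -0.01983
  Equil      0.03516      9.342   0.003559
  solve Keq expr → x = -0.009915; check Q = 0.001097
Then remove 0.001294 M of E.
Step 2:
                   J          G          E
  Initial    0.03516      9.342   0.002265
  Change   -0.001175 -5.8747e-04   0.001175
  Equil      0.03399      9.341    0.00344
  solve Keq expr → x = 5.8747e-04; check Q = 0.001097
Then remove 2.897 M of G.
Step 3:
                   J          G          E
  Initial    0.03399      6.444    0.00344
  Change  5.3758e-04 2.6879e-04 -5.3758e-04
  Equil      0.03452      6.445   0.002903
  solve Keq expr → x = -2.6879e-04; check Q = 0.001097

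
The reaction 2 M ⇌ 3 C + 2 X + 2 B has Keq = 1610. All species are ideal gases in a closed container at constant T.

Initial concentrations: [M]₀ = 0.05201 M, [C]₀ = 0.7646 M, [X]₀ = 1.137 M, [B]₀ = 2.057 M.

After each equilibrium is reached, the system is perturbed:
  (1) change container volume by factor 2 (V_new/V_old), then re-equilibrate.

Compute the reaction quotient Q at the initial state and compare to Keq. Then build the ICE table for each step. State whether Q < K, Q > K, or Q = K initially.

Q₀ = 903.9; Q < K (proceeds forward)

Q₀ = 903.9 vs Keq = 1610 ⇒ Q<K, forward
Step 1:
                    M           C           X           B
  init        0.05201      0.7646       1.137       2.057
  Δ          -0.01114     0.01671     0.01114     0.01114
  eq          0.04087      0.7813       1.148       2.068
  solve Keq expr → x = 0.00557; check Q = 1610
Then change container volume by factor 2 (V_new/V_old).
Step 2:
                    M           C           X           B
  init        0.02043      0.3907      0.5741       1.034
  Δ           -0.0163     0.02445      0.0163      0.0163
  eq         0.004133      0.4151      0.5904        1.05
  solve Keq expr → x = 0.008151; check Q = 1610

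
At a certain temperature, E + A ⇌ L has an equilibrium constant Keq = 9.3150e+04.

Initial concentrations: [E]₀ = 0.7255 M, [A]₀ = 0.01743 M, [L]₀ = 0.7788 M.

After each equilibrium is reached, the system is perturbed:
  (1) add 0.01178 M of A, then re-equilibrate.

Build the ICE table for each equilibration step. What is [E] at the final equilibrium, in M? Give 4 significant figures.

Q₀ = 61.59 vs Keq = 9.3150e+04 ⇒ Q<K, forward
Step 1:
                   E          A          L
  I           0.7255    0.01743     0.7788
  C         -0.01742   -0.01742    0.01742
  E           0.7081 1.2072e-05     0.7962
  solve Keq expr → x = 0.01742; check Q = 9.3150e+04
Then add 0.01178 M of A.
Step 2:
                   E          A          L
  I           0.7081    0.01179     0.7962
  C         -0.01178   -0.01178    0.01178
  E           0.6963 1.2457e-05      0.808
  solve Keq expr → x = 0.01178; check Q = 9.3150e+04

[E]_eq = 0.6963 M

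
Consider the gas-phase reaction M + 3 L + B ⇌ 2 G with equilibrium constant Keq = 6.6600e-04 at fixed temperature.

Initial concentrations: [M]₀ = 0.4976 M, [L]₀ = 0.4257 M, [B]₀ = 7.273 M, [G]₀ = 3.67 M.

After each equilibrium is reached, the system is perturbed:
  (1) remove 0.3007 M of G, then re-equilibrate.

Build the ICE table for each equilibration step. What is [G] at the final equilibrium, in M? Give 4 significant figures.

[G]_eq = 0.8572 M

Q₀ = 48.24 vs Keq = 6.6600e-04 ⇒ Q>K, reverse
Step 1:
                  M         L         B         G
  I          0.4976    0.4257     7.273      3.67
  C           1.348     4.045     1.348    -2.697
  E           1.846     4.471     8.621    0.9732
  solve Keq expr → x = -1.348; check Q = 6.6600e-04
Then remove 0.3007 M of G.
Step 2:
                  M         L         B         G
  I           1.846     4.471     8.621    0.6725
  C        -0.09233    -0.277  -0.09233    0.1847
  E           1.754     4.194     8.529    0.8572
  solve Keq expr → x = 0.09233; check Q = 6.6600e-04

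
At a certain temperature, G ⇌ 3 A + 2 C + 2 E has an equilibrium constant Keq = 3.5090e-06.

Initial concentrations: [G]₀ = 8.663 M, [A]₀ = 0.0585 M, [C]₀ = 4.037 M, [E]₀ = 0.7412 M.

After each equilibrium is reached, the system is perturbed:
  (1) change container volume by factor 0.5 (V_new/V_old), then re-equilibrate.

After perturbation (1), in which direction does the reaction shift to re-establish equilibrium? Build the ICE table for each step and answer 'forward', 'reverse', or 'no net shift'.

Direction: reverse

Q₀ = 2.0691e-04 vs Keq = 3.5090e-06 ⇒ Q>K, reverse
Step 1:
                    G           A           C           E
  I             8.663      0.0585       4.037      0.7412
  C           0.01433    -0.04299    -0.02866    -0.02866
  E             8.677     0.01551       4.008      0.7125
  solve Keq expr → x = -0.01433; check Q = 3.5090e-06
Then change container volume by factor 0.5 (V_new/V_old).
Step 2:
                    G           A           C           E
  I             17.35     0.03102       8.017       1.425
  C          0.007733     -0.0232    -0.01547    -0.01547
  E             17.36    0.007824       8.001        1.41
  solve Keq expr → x = -0.007733; check Q = 3.5090e-06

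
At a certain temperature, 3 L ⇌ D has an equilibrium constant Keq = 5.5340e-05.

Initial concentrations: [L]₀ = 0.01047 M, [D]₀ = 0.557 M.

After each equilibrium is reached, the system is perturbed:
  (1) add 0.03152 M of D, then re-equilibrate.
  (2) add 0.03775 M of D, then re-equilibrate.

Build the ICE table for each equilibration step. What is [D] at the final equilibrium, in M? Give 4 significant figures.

Q₀ = 4.8531e+05 vs Keq = 5.5340e-05 ⇒ Q>K, reverse
Step 1:
                    L           D
  Initial     0.01047       0.557
  Change         1.67     -0.5567
  Equil         1.681  2.6272e-04
  solve Keq expr → x = -0.5567; check Q = 5.5340e-05
Then add 0.03152 M of D.
Step 2:
                    L           D
  Initial       1.681     0.03178
  Change      0.09442    -0.03147
  Equil         1.775  3.0953e-04
  solve Keq expr → x = -0.03147; check Q = 5.5340e-05
Then add 0.03775 M of D.
Step 3:
                    L           D
  Initial       1.775     0.03806
  Change       0.1131    -0.03769
  Equil         1.888  3.7253e-04
  solve Keq expr → x = -0.03769; check Q = 5.5340e-05

[D]_eq = 3.7253e-04 M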